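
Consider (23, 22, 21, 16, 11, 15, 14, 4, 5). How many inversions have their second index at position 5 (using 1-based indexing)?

4

The element at index 5 is 11.
Elements before it: 23, 22, 21, 16
Those larger than 11: 23, 22, 21, 16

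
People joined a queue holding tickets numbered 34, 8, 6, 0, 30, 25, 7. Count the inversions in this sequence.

Element-by-element contributions:
34 → 8, 6, 0, 30, 25, 7 → 6
8 → 6, 0, 7 → 3
6 → 0 → 1
0 → none → 0
30 → 25, 7 → 2
25 → 7 → 1
7 → none → 0
Sum: 6 + 3 + 1 + 0 + 2 + 1 + 0 = 13

13 inversions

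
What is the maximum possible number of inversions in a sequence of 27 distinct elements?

A reversed (strictly descending) arrangement makes every pair an inversion, giving C(27, 2) inversions.
C(27, 2) = 27·26/2 = 351

351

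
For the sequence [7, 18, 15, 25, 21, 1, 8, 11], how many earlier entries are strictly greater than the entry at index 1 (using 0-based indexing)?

0

The element at index 1 is 18.
Elements before it: 7
None of them are larger than 18.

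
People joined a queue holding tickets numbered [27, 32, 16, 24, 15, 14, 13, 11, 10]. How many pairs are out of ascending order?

Count, for each position, how many later elements it exceeds:
27 → 16, 24, 15, 14, 13, 11, 10 → 7
32 → 16, 24, 15, 14, 13, 11, 10 → 7
16 → 15, 14, 13, 11, 10 → 5
24 → 15, 14, 13, 11, 10 → 5
15 → 14, 13, 11, 10 → 4
14 → 13, 11, 10 → 3
13 → 11, 10 → 2
11 → 10 → 1
10 → none → 0
Sum: 7 + 7 + 5 + 5 + 4 + 3 + 2 + 1 + 0 = 34

34 inversions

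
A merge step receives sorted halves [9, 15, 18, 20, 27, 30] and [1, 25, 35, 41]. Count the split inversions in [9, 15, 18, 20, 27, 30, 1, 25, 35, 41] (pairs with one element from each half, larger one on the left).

8

For each element r of the right run, count left-run elements greater than r:
r = 1: 9, 15, 18, 20, 27, 30 → 6
r = 25: 27, 30 → 2
r = 35: none → 0
r = 41: none → 0
Cross-inversions: 6 + 2 + 0 + 0 = 8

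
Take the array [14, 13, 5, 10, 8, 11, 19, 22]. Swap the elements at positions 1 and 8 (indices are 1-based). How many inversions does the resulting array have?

Inversions: 13

Positions 1 and 8 hold 14 and 22; after swapping, the array is [22, 13, 5, 10, 8, 11, 19, 14].
Sweep left to right; for each value list the smaller values that follow it:
22 → 13, 5, 10, 8, 11, 19, 14 → 7
13 → 5, 10, 8, 11 → 4
5 → none → 0
10 → 8 → 1
8 → none → 0
11 → none → 0
19 → 14 → 1
14 → none → 0
Sum: 7 + 4 + 0 + 1 + 0 + 0 + 1 + 0 = 13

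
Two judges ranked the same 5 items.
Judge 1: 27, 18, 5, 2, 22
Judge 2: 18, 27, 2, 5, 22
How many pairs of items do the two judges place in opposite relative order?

Assign each item its position (1..5) in the first ordering, then rewrite the second ordering as that position sequence:
positions: 27→1, 18→2, 5→3, 2→4, 22→5
second ordering as positions: [2, 1, 4, 3, 5]
Discordant pairs = inversions in this position sequence.
2: 1 → 1
1: 0
4: 3 → 1
3: 0
5: 0
Total: 1 + 0 + 1 + 0 + 0 = 2

2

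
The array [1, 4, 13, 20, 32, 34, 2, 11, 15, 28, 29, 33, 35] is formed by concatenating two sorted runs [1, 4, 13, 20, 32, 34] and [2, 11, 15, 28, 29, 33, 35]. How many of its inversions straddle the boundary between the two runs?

17 split inversions

Take each right-half value and tally the left-half values above it:
r = 2: 4, 13, 20, 32, 34 → 5
r = 11: 13, 20, 32, 34 → 4
r = 15: 20, 32, 34 → 3
r = 28: 32, 34 → 2
r = 29: 32, 34 → 2
r = 33: 34 → 1
r = 35: none → 0
Cross-inversions: 5 + 4 + 3 + 2 + 2 + 1 + 0 = 17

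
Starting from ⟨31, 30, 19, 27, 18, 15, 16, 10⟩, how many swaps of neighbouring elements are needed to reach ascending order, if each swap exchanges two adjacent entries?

26 adjacent swaps

Each adjacent swap fixes exactly one inversion, so the minimum swap count equals the number of inversions.
Count inversions — for each element, later elements that are smaller:
31: 30, 19, 27, 18, 15, 16, 10 → 7
30: 19, 27, 18, 15, 16, 10 → 6
19: 18, 15, 16, 10 → 4
27: 18, 15, 16, 10 → 4
18: 15, 16, 10 → 3
15: 10 → 1
16: 10 → 1
10: none → 0
Total inversions: 7 + 6 + 4 + 4 + 3 + 1 + 1 + 0 = 26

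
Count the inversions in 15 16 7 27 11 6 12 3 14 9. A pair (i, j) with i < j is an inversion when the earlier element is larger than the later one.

29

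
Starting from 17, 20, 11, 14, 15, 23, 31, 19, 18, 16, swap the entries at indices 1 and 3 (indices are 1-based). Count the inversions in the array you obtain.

Positions 1 and 3 hold 17 and 11; after swapping, the array is [11, 20, 17, 14, 15, 23, 31, 19, 18, 16].
Count, for each position, how many later elements it exceeds:
11: 0
20: 6
17: 3
14: 0
15: 0
23: 3
31: 3
19: 2
18: 1
16: 0
Sum: 0 + 6 + 3 + 0 + 0 + 3 + 3 + 2 + 1 + 0 = 18

18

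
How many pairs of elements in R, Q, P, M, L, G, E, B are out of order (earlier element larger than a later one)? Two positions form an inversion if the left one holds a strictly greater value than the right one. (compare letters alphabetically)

28 inversions

Count, for each position, how many later elements it exceeds:
R → Q, P, M, L, G, E, B → 7
Q → P, M, L, G, E, B → 6
P → M, L, G, E, B → 5
M → L, G, E, B → 4
L → G, E, B → 3
G → E, B → 2
E → B → 1
B → none → 0
Sum: 7 + 6 + 5 + 4 + 3 + 2 + 1 + 0 = 28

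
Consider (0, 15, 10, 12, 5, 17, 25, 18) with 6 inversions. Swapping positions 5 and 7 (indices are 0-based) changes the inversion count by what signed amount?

Positions 5 and 7 hold 17 and 18; after swapping, the array is [0, 15, 10, 12, 5, 18, 25, 17].
Sweep left to right; for each value list the smaller values that follow it:
0: 0
15: 3
10: 1
12: 1
5: 0
18: 1
25: 1
17: 0
Sum: 0 + 3 + 1 + 1 + 0 + 1 + 1 + 0 = 7
Change: 7 − 6 = +1

+1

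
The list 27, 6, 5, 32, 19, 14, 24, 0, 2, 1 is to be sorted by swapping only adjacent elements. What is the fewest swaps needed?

Each adjacent swap fixes exactly one inversion, so the minimum swap count equals the number of inversions.
Count inversions — for each element, later elements that are smaller:
27: 6, 5, 19, 14, 24, 0, 2, 1 → 8
6: 5, 0, 2, 1 → 4
5: 0, 2, 1 → 3
32: 19, 14, 24, 0, 2, 1 → 6
19: 14, 0, 2, 1 → 4
14: 0, 2, 1 → 3
24: 0, 2, 1 → 3
0: none → 0
2: 1 → 1
1: none → 0
Total inversions: 8 + 4 + 3 + 6 + 4 + 3 + 3 + 0 + 1 + 0 = 32

Adjacent swaps: 32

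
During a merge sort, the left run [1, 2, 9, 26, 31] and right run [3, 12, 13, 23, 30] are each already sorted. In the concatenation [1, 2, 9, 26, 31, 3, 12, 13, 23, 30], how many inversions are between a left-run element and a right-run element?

Take each right-half value and tally the left-half values above it:
r = 3: 9, 26, 31 → 3
r = 12: 26, 31 → 2
r = 13: 26, 31 → 2
r = 23: 26, 31 → 2
r = 30: 31 → 1
Cross-inversions: 3 + 2 + 2 + 2 + 1 = 10

10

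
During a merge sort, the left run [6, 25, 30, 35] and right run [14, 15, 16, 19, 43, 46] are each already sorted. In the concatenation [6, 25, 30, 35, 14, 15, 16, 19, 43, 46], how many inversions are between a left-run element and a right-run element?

12

Take each right-half value and tally the left-half values above it:
r = 14: 25, 30, 35 → 3
r = 15: 25, 30, 35 → 3
r = 16: 25, 30, 35 → 3
r = 19: 25, 30, 35 → 3
r = 43: none → 0
r = 46: none → 0
Cross-inversions: 3 + 3 + 3 + 3 + 0 + 0 = 12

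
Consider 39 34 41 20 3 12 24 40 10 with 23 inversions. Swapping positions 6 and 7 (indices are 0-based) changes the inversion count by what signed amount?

Positions 6 and 7 hold 24 and 40; after swapping, the array is [39, 34, 41, 20, 3, 12, 40, 24, 10].
Count, for each position, how many later elements it exceeds:
39: 6
34: 5
41: 6
20: 3
3: 0
12: 1
40: 2
24: 1
10: 0
Sum: 6 + 5 + 6 + 3 + 0 + 1 + 2 + 1 + 0 = 24
Change: 24 − 23 = +1

+1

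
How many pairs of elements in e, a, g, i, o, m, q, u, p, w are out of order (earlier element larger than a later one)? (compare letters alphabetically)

4 inversions

Sweep left to right; for each value list the smaller values that follow it:
e: 1
a: 0
g: 0
i: 0
o: 1
m: 0
q: 1
u: 1
p: 0
w: 0
Sum: 1 + 0 + 0 + 0 + 1 + 0 + 1 + 1 + 0 + 0 = 4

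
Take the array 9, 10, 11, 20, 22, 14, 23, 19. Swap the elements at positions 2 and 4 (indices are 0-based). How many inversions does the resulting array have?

8 inversions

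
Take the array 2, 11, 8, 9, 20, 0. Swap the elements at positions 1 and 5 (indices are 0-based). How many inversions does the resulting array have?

Positions 1 and 5 hold 11 and 0; after swapping, the array is [2, 0, 8, 9, 20, 11].
For each element, count later entries that are smaller:
2 → 0 → 1
0 → none → 0
8 → none → 0
9 → none → 0
20 → 11 → 1
11 → none → 0
Sum: 1 + 0 + 0 + 0 + 1 + 0 = 2

Inversions: 2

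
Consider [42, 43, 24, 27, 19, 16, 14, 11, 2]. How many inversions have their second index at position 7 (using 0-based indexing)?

The element at index 7 is 11.
Elements before it: 42, 43, 24, 27, 19, 16, 14
Those larger than 11: 42, 43, 24, 27, 19, 16, 14

7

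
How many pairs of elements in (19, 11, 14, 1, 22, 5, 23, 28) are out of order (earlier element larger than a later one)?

9 inversions

Element-by-element contributions:
19: 4
11: 2
14: 2
1: 0
22: 1
5: 0
23: 0
28: 0
Sum: 4 + 2 + 2 + 0 + 1 + 0 + 0 + 0 = 9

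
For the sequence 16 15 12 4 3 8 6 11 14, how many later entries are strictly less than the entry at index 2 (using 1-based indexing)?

7

The element at index 2 is 15.
Elements after it: 12, 4, 3, 8, 6, 11, 14
Those smaller than 15: 12, 4, 3, 8, 6, 11, 14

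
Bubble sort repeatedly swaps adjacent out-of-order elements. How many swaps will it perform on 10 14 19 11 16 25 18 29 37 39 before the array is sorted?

Adjacent swaps: 5

Minimum adjacent swaps = number of inversions (each swap of adjacent out-of-order elements removes one inversion and no swap can remove more).
Count inversions — for each element, later elements that are smaller:
10: none → 0
14: 11 → 1
19: 11, 16, 18 → 3
11: none → 0
16: none → 0
25: 18 → 1
18: none → 0
29: none → 0
37: none → 0
39: none → 0
Total inversions: 0 + 1 + 3 + 0 + 0 + 1 + 0 + 0 + 0 + 0 = 5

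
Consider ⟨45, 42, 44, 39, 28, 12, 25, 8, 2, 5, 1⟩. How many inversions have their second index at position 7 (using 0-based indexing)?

7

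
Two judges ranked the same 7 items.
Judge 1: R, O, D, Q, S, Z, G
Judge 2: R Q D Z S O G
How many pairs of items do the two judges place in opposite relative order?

6

Assign each item its position (1..7) in the first ordering, then rewrite the second ordering as that position sequence:
positions: R→1, O→2, D→3, Q→4, S→5, Z→6, G→7
second ordering as positions: [1, 4, 3, 6, 5, 2, 7]
Discordant pairs = inversions in this position sequence.
1: 0
4: 3, 2 → 2
3: 2 → 1
6: 5, 2 → 2
5: 2 → 1
2: 0
7: 0
Total: 0 + 2 + 1 + 2 + 1 + 0 + 0 = 6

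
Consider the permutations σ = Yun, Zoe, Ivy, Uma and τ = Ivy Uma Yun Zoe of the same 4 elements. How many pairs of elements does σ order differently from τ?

Assign each item its position (1..4) in the first ordering, then rewrite the second ordering as that position sequence:
positions: Yun→1, Zoe→2, Ivy→3, Uma→4
second ordering as positions: [3, 4, 1, 2]
Discordant pairs = inversions in this position sequence.
3: 1, 2 → 2
4: 1, 2 → 2
1: 0
2: 0
Total: 2 + 2 + 0 + 0 = 4

4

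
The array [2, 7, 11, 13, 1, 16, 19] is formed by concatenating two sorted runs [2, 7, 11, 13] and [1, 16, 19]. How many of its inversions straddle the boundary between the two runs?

Take each right-half value and tally the left-half values above it:
r = 1: 2, 7, 11, 13 → 4
r = 16: none → 0
r = 19: none → 0
Cross-inversions: 4 + 0 + 0 = 4

4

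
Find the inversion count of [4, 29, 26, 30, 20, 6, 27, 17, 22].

19 inversions

For each element, count later entries that are smaller:
4: 0
29: 6
26: 4
30: 5
20: 2
6: 0
27: 2
17: 0
22: 0
Sum: 0 + 6 + 4 + 5 + 2 + 0 + 2 + 0 + 0 = 19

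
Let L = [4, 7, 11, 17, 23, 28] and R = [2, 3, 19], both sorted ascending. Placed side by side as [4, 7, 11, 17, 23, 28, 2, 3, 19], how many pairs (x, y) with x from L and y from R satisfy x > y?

Cross-inversions: 14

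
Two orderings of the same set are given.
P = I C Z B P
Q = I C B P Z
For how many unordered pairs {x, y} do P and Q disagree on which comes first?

Assign each item its position (1..5) in the first ordering, then rewrite the second ordering as that position sequence:
positions: I→1, C→2, Z→3, B→4, P→5
second ordering as positions: [1, 2, 4, 5, 3]
Discordant pairs = inversions in this position sequence.
1: 0
2: 0
4: 3 → 1
5: 3 → 1
3: 0
Total: 0 + 0 + 1 + 1 + 0 = 2

2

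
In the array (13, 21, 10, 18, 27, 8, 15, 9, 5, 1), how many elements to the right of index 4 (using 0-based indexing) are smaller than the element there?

5

The element at index 4 is 27.
Elements after it: 8, 15, 9, 5, 1
Those smaller than 27: 8, 15, 9, 5, 1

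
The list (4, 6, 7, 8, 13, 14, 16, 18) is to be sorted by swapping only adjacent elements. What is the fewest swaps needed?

0 swaps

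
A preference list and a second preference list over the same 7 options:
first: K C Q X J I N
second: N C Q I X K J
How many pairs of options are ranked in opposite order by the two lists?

12 pairs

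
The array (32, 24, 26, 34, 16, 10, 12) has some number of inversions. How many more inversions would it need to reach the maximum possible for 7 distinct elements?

Maximum inversions for 7 distinct elements is C(7, 2) = 7·6/2 = 21.
Current inversions — for each element, count later smaller elements:
32: 5
24: 3
26: 3
34: 3
16: 2
10: 0
12: 0
Current total: 5 + 3 + 3 + 3 + 2 + 0 + 0 = 16
Shortfall: 21 − 16 = 5

5 inversions short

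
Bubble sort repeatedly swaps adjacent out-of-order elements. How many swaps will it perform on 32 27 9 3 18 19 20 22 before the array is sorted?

14

Each adjacent swap fixes exactly one inversion, so the minimum swap count equals the number of inversions.
Count inversions — for each element, later elements that are smaller:
32: 27, 9, 3, 18, 19, 20, 22 → 7
27: 9, 3, 18, 19, 20, 22 → 6
9: 3 → 1
3: none → 0
18: none → 0
19: none → 0
20: none → 0
22: none → 0
Total inversions: 7 + 6 + 1 + 0 + 0 + 0 + 0 + 0 = 14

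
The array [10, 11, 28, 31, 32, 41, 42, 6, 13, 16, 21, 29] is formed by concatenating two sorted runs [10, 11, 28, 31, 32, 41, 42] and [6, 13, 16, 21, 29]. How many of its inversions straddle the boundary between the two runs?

26

Take each right-half value and tally the left-half values above it:
r = 6: 10, 11, 28, 31, 32, 41, 42 → 7
r = 13: 28, 31, 32, 41, 42 → 5
r = 16: 28, 31, 32, 41, 42 → 5
r = 21: 28, 31, 32, 41, 42 → 5
r = 29: 31, 32, 41, 42 → 4
Cross-inversions: 7 + 5 + 5 + 5 + 4 = 26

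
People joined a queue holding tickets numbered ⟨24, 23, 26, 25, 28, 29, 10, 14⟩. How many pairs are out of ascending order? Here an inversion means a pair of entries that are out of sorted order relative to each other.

For each element, count later entries that are smaller:
24: 3
23: 2
26: 3
25: 2
28: 2
29: 2
10: 0
14: 0
Sum: 3 + 2 + 3 + 2 + 2 + 2 + 0 + 0 = 14

14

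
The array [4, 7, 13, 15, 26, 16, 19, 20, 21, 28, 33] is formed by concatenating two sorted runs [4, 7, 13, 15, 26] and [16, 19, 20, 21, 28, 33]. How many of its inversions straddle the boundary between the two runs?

Count, for every r in R, how many entries of L exceed r:
r = 16: 26 → 1
r = 19: 26 → 1
r = 20: 26 → 1
r = 21: 26 → 1
r = 28: none → 0
r = 33: none → 0
Cross-inversions: 1 + 1 + 1 + 1 + 0 + 0 = 4

4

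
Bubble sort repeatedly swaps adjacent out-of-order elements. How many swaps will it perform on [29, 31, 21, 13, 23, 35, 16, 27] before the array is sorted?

Each adjacent swap fixes exactly one inversion, so the minimum swap count equals the number of inversions.
Count inversions — for each element, later elements that are smaller:
29: 21, 13, 23, 16, 27 → 5
31: 21, 13, 23, 16, 27 → 5
21: 13, 16 → 2
13: none → 0
23: 16 → 1
35: 16, 27 → 2
16: none → 0
27: none → 0
Total inversions: 5 + 5 + 2 + 0 + 1 + 2 + 0 + 0 = 15

Adjacent swaps: 15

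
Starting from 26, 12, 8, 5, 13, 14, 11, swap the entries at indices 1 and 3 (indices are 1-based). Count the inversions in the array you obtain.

Positions 1 and 3 hold 26 and 8; after swapping, the array is [8, 12, 26, 5, 13, 14, 11].
For each element, count later entries that are smaller:
8: 1
12: 2
26: 4
5: 0
13: 1
14: 1
11: 0
Sum: 1 + 2 + 4 + 0 + 1 + 1 + 0 = 9

9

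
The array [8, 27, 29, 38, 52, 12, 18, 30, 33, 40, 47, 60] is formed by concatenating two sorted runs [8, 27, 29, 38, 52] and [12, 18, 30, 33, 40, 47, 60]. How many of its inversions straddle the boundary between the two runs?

Take each right-half value and tally the left-half values above it:
r = 12: 27, 29, 38, 52 → 4
r = 18: 27, 29, 38, 52 → 4
r = 30: 38, 52 → 2
r = 33: 38, 52 → 2
r = 40: 52 → 1
r = 47: 52 → 1
r = 60: none → 0
Cross-inversions: 4 + 4 + 2 + 2 + 1 + 1 + 0 = 14

14 split inversions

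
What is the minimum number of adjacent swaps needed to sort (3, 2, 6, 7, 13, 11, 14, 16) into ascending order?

Each adjacent swap fixes exactly one inversion, so the minimum swap count equals the number of inversions.
Count inversions — for each element, later elements that are smaller:
3: 2 → 1
2: none → 0
6: none → 0
7: none → 0
13: 11 → 1
11: none → 0
14: none → 0
16: none → 0
Total inversions: 1 + 0 + 0 + 0 + 1 + 0 + 0 + 0 = 2

2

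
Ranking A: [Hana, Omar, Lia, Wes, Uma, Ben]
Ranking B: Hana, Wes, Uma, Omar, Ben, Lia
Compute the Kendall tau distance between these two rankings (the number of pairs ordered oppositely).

Assign each item its position (1..6) in the first ordering, then rewrite the second ordering as that position sequence:
positions: Hana→1, Omar→2, Lia→3, Wes→4, Uma→5, Ben→6
second ordering as positions: [1, 4, 5, 2, 6, 3]
Discordant pairs = inversions in this position sequence.
1: 0
4: 2, 3 → 2
5: 2, 3 → 2
2: 0
6: 3 → 1
3: 0
Total: 0 + 2 + 2 + 0 + 1 + 0 = 5

5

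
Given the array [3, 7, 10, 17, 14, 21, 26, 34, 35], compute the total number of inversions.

Count, for each position, how many later elements it exceeds:
3: 0
7: 0
10: 0
17: 1
14: 0
21: 0
26: 0
34: 0
35: 0
Sum: 0 + 0 + 0 + 1 + 0 + 0 + 0 + 0 + 0 = 1

1 inversion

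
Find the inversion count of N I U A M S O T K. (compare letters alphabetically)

For each element, count later entries that are smaller:
N: 4
I: 1
U: 6
A: 0
M: 1
S: 2
O: 1
T: 1
K: 0
Sum: 4 + 1 + 6 + 0 + 1 + 2 + 1 + 1 + 0 = 16

16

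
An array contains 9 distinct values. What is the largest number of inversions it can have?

A reversed (strictly descending) arrangement makes every pair an inversion, giving C(9, 2) inversions.
C(9, 2) = 9·8/2 = 36

36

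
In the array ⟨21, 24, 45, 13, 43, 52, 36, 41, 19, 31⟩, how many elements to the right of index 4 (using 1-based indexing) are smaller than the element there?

The element at index 4 is 13.
Elements after it: 43, 52, 36, 41, 19, 31
None of them are smaller than 13.

0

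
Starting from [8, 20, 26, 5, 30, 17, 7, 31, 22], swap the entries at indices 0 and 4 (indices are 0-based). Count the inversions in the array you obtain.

Positions 0 and 4 hold 8 and 30; after swapping, the array is [30, 20, 26, 5, 8, 17, 7, 31, 22].
Count, for each position, how many later elements it exceeds:
30: 7
20: 4
26: 5
5: 0
8: 1
17: 1
7: 0
31: 1
22: 0
Sum: 7 + 4 + 5 + 0 + 1 + 1 + 0 + 1 + 0 = 19

19 inversions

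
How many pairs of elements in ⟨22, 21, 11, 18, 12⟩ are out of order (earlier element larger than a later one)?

8 out-of-order pairs

Count, for each position, how many later elements it exceeds:
22: 4
21: 3
11: 0
18: 1
12: 0
Sum: 4 + 3 + 0 + 1 + 0 = 8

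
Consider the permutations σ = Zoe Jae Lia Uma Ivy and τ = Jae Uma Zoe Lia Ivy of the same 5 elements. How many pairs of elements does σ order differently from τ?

Assign each item its position (1..5) in the first ordering, then rewrite the second ordering as that position sequence:
positions: Zoe→1, Jae→2, Lia→3, Uma→4, Ivy→5
second ordering as positions: [2, 4, 1, 3, 5]
Discordant pairs = inversions in this position sequence.
2: 1 → 1
4: 1, 3 → 2
1: 0
3: 0
5: 0
Total: 1 + 2 + 0 + 0 + 0 = 3

3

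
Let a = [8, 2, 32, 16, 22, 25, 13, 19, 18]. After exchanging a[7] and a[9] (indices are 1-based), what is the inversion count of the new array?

Positions 7 and 9 hold 13 and 18; after swapping, the array is [8, 2, 32, 16, 22, 25, 18, 19, 13].
Count, for each position, how many later elements it exceeds:
8: 1
2: 0
32: 6
16: 1
22: 3
25: 3
18: 1
19: 1
13: 0
Sum: 1 + 0 + 6 + 1 + 3 + 3 + 1 + 1 + 0 = 16

16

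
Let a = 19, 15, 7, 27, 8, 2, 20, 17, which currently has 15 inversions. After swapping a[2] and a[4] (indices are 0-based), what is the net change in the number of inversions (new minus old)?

Positions 2 and 4 hold 7 and 8; after swapping, the array is [19, 15, 8, 27, 7, 2, 20, 17].
Count, for each position, how many later elements it exceeds:
19: 5
15: 3
8: 2
27: 4
7: 1
2: 0
20: 1
17: 0
Sum: 5 + 3 + 2 + 4 + 1 + 0 + 1 + 0 = 16
Change: 16 − 15 = +1

+1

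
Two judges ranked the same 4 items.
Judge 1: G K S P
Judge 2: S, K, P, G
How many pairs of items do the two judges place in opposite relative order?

Assign each item its position (1..4) in the first ordering, then rewrite the second ordering as that position sequence:
positions: G→1, K→2, S→3, P→4
second ordering as positions: [3, 2, 4, 1]
Discordant pairs = inversions in this position sequence.
3: 2, 1 → 2
2: 1 → 1
4: 1 → 1
1: 0
Total: 2 + 1 + 1 + 0 = 4

4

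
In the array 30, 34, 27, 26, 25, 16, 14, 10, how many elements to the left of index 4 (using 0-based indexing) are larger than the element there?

4

The element at index 4 is 25.
Elements before it: 30, 34, 27, 26
Those larger than 25: 30, 34, 27, 26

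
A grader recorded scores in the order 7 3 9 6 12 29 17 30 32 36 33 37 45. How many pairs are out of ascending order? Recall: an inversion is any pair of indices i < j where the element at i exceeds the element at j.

5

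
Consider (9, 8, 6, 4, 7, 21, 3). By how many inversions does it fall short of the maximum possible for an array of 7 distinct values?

7

Maximum inversions for 7 distinct elements is C(7, 2) = 7·6/2 = 21.
Current inversions — for each element, count later smaller elements:
9: 5
8: 4
6: 2
4: 1
7: 1
21: 1
3: 0
Current total: 5 + 4 + 2 + 1 + 1 + 1 + 0 = 14
Shortfall: 21 − 14 = 7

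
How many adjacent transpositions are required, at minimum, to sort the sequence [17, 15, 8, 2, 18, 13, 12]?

The minimum number of adjacent swaps to sort an array equals its inversion count, since every such swap removes exactly one inversion.
Count inversions — for each element, later elements that are smaller:
17: 15, 8, 2, 13, 12 → 5
15: 8, 2, 13, 12 → 4
8: 2 → 1
2: none → 0
18: 13, 12 → 2
13: 12 → 1
12: none → 0
Total inversions: 5 + 4 + 1 + 0 + 2 + 1 + 0 = 13

13 swaps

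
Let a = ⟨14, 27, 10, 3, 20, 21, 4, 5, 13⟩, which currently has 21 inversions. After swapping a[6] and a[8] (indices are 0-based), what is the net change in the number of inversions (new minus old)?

+3

Positions 6 and 8 hold 4 and 13; after swapping, the array is [14, 27, 10, 3, 20, 21, 13, 5, 4].
Element-by-element contributions:
14: 5
27: 7
10: 3
3: 0
20: 3
21: 3
13: 2
5: 1
4: 0
Sum: 5 + 7 + 3 + 0 + 3 + 3 + 2 + 1 + 0 = 24
Change: 24 − 21 = +3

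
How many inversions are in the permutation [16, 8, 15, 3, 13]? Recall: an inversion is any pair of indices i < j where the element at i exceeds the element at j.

7 inversions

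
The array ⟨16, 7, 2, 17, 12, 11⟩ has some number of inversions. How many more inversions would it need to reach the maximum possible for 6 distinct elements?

Maximum inversions for 6 distinct elements is C(6, 2) = 6·5/2 = 15.
Current inversions — for each element, count later smaller elements:
16: 4
7: 1
2: 0
17: 2
12: 1
11: 0
Current total: 4 + 1 + 0 + 2 + 1 + 0 = 8
Shortfall: 15 − 8 = 7

7 inversions short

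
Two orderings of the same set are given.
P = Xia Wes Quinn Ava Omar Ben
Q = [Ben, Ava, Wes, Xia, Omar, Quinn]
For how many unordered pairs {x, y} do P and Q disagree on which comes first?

Assign each item its position (1..6) in the first ordering, then rewrite the second ordering as that position sequence:
positions: Xia→1, Wes→2, Quinn→3, Ava→4, Omar→5, Ben→6
second ordering as positions: [6, 4, 2, 1, 5, 3]
Discordant pairs = inversions in this position sequence.
6: 4, 2, 1, 5, 3 → 5
4: 2, 1, 3 → 3
2: 1 → 1
1: 0
5: 3 → 1
3: 0
Total: 5 + 3 + 1 + 0 + 1 + 0 = 10

10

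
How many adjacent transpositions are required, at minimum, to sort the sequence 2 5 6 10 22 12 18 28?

The minimum number of adjacent swaps to sort an array equals its inversion count, since every such swap removes exactly one inversion.
Count inversions — for each element, later elements that are smaller:
2: none → 0
5: none → 0
6: none → 0
10: none → 0
22: 12, 18 → 2
12: none → 0
18: none → 0
28: none → 0
Total inversions: 0 + 0 + 0 + 0 + 2 + 0 + 0 + 0 = 2

2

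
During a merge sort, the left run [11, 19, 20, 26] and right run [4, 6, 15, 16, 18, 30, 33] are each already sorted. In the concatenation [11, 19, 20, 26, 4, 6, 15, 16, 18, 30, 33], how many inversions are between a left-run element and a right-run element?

17 split inversions

For each element r of the right run, count left-run elements greater than r:
r = 4: 11, 19, 20, 26 → 4
r = 6: 11, 19, 20, 26 → 4
r = 15: 19, 20, 26 → 3
r = 16: 19, 20, 26 → 3
r = 18: 19, 20, 26 → 3
r = 30: none → 0
r = 33: none → 0
Cross-inversions: 4 + 4 + 3 + 3 + 3 + 0 + 0 = 17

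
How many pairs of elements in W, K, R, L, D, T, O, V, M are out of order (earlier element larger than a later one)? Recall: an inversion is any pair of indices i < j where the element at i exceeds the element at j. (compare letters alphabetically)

For each element, count later entries that are smaller:
W: 8
K: 1
R: 4
L: 1
D: 0
T: 2
O: 1
V: 1
M: 0
Sum: 8 + 1 + 4 + 1 + 0 + 2 + 1 + 1 + 0 = 18

18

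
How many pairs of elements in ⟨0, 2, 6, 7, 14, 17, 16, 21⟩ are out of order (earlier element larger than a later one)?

1 inversion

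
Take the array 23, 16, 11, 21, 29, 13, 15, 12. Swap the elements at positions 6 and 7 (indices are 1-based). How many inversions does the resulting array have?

Inversions: 19

Positions 6 and 7 hold 13 and 15; after swapping, the array is [23, 16, 11, 21, 29, 15, 13, 12].
For each element, count later entries that are smaller:
23: 6
16: 4
11: 0
21: 3
29: 3
15: 2
13: 1
12: 0
Sum: 6 + 4 + 0 + 3 + 3 + 2 + 1 + 0 = 19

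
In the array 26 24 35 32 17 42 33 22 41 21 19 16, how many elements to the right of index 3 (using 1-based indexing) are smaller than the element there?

7

The element at index 3 is 35.
Elements after it: 32, 17, 42, 33, 22, 41, 21, 19, 16
Those smaller than 35: 32, 17, 33, 22, 21, 19, 16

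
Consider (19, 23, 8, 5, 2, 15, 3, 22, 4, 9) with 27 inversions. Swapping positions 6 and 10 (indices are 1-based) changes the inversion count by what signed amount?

-1

Positions 6 and 10 hold 15 and 9; after swapping, the array is [19, 23, 8, 5, 2, 9, 3, 22, 4, 15].
Sweep left to right; for each value list the smaller values that follow it:
19: 7
23: 8
8: 4
5: 3
2: 0
9: 2
3: 0
22: 2
4: 0
15: 0
Sum: 7 + 8 + 4 + 3 + 0 + 2 + 0 + 2 + 0 + 0 = 26
Change: 26 − 27 = -1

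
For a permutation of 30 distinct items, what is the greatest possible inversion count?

435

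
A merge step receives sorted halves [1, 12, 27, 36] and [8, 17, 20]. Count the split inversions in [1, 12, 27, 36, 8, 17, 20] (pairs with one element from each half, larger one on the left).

7

Take each right-half value and tally the left-half values above it:
r = 8: 12, 27, 36 → 3
r = 17: 27, 36 → 2
r = 20: 27, 36 → 2
Cross-inversions: 3 + 2 + 2 = 7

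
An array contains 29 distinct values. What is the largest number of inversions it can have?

A reversed (strictly descending) arrangement makes every pair an inversion, giving C(29, 2) inversions.
C(29, 2) = 29·28/2 = 406

406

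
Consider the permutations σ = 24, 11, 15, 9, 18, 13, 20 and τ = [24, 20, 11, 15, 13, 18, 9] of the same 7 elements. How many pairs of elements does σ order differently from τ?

8

Assign each item its position (1..7) in the first ordering, then rewrite the second ordering as that position sequence:
positions: 24→1, 11→2, 15→3, 9→4, 18→5, 13→6, 20→7
second ordering as positions: [1, 7, 2, 3, 6, 5, 4]
Discordant pairs = inversions in this position sequence.
1: 0
7: 2, 3, 6, 5, 4 → 5
2: 0
3: 0
6: 5, 4 → 2
5: 4 → 1
4: 0
Total: 0 + 5 + 0 + 0 + 2 + 1 + 0 = 8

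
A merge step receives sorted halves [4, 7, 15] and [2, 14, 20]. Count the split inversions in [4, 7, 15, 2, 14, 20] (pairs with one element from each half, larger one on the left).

4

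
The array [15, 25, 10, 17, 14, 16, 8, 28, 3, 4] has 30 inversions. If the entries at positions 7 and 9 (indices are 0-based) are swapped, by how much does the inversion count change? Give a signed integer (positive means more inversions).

Positions 7 and 9 hold 28 and 4; after swapping, the array is [15, 25, 10, 17, 14, 16, 8, 4, 3, 28].
Sweep left to right; for each value list the smaller values that follow it:
15 → 10, 14, 8, 4, 3 → 5
25 → 10, 17, 14, 16, 8, 4, 3 → 7
10 → 8, 4, 3 → 3
17 → 14, 16, 8, 4, 3 → 5
14 → 8, 4, 3 → 3
16 → 8, 4, 3 → 3
8 → 4, 3 → 2
4 → 3 → 1
3 → none → 0
28 → none → 0
Sum: 5 + 7 + 3 + 5 + 3 + 3 + 2 + 1 + 0 + 0 = 29
Change: 29 − 30 = -1

-1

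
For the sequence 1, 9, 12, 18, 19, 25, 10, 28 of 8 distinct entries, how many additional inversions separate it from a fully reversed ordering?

24

Maximum inversions for 8 distinct elements is C(8, 2) = 8·7/2 = 28.
Current inversions — for each element, count later smaller elements:
1: 0
9: 0
12: 1
18: 1
19: 1
25: 1
10: 0
28: 0
Current total: 0 + 0 + 1 + 1 + 1 + 1 + 0 + 0 = 4
Shortfall: 28 − 4 = 24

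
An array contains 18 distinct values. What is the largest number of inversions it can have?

Inversions: 153

The maximum occurs when the array is in strictly decreasing order: every one of the C(18, 2) pairs is inverted.
C(18, 2) = 18·17/2 = 153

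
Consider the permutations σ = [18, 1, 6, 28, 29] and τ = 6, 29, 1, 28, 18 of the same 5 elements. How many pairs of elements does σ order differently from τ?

Assign each item its position (1..5) in the first ordering, then rewrite the second ordering as that position sequence:
positions: 18→1, 1→2, 6→3, 28→4, 29→5
second ordering as positions: [3, 5, 2, 4, 1]
Discordant pairs = inversions in this position sequence.
3: 2, 1 → 2
5: 2, 4, 1 → 3
2: 1 → 1
4: 1 → 1
1: 0
Total: 2 + 3 + 1 + 1 + 0 = 7

Discordant pairs: 7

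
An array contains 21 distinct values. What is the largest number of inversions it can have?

Inversions: 210

The maximum occurs when the array is in strictly decreasing order: every one of the C(21, 2) pairs is inverted.
C(21, 2) = 21·20/2 = 210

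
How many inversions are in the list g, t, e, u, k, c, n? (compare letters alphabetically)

11

For each element, count later entries that are smaller:
g → e, c → 2
t → e, k, c, n → 4
e → c → 1
u → k, c, n → 3
k → c → 1
c → none → 0
n → none → 0
Sum: 2 + 4 + 1 + 3 + 1 + 0 + 0 = 11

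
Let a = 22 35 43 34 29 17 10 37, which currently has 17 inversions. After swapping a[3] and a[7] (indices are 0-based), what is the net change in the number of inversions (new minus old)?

Positions 3 and 7 hold 34 and 37; after swapping, the array is [22, 35, 43, 37, 29, 17, 10, 34].
Count, for each position, how many later elements it exceeds:
22 → 17, 10 → 2
35 → 29, 17, 10, 34 → 4
43 → 37, 29, 17, 10, 34 → 5
37 → 29, 17, 10, 34 → 4
29 → 17, 10 → 2
17 → 10 → 1
10 → none → 0
34 → none → 0
Sum: 2 + 4 + 5 + 4 + 2 + 1 + 0 + 0 = 18
Change: 18 − 17 = +1

+1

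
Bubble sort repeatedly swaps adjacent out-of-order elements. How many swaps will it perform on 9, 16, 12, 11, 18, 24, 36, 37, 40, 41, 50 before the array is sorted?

3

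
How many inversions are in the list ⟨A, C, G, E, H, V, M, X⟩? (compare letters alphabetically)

There are 2 out-of-order pairs.

Sweep left to right; for each value list the smaller values that follow it:
A: 0
C: 0
G: 1
E: 0
H: 0
V: 1
M: 0
X: 0
Sum: 0 + 0 + 1 + 0 + 0 + 1 + 0 + 0 = 2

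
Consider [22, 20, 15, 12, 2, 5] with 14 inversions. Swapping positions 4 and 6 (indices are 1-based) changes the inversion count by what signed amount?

Positions 4 and 6 hold 12 and 5; after swapping, the array is [22, 20, 15, 5, 2, 12].
Sweep left to right; for each value list the smaller values that follow it:
22 → 20, 15, 5, 2, 12 → 5
20 → 15, 5, 2, 12 → 4
15 → 5, 2, 12 → 3
5 → 2 → 1
2 → none → 0
12 → none → 0
Sum: 5 + 4 + 3 + 1 + 0 + 0 = 13
Change: 13 − 14 = -1

-1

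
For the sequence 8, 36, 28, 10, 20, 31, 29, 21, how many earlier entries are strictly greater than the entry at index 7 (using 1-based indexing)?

2

The element at index 7 is 29.
Elements before it: 8, 36, 28, 10, 20, 31
Those larger than 29: 36, 31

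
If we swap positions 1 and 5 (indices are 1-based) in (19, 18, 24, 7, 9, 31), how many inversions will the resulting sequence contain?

4

Positions 1 and 5 hold 19 and 9; after swapping, the array is [9, 18, 24, 7, 19, 31].
Element-by-element contributions:
9: 1
18: 1
24: 2
7: 0
19: 0
31: 0
Sum: 1 + 1 + 2 + 0 + 0 + 0 = 4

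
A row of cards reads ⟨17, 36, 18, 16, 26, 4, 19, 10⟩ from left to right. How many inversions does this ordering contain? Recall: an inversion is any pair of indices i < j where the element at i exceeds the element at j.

Count, for each position, how many later elements it exceeds:
17: 3
36: 6
18: 3
16: 2
26: 3
4: 0
19: 1
10: 0
Sum: 3 + 6 + 3 + 2 + 3 + 0 + 1 + 0 = 18

18 inversions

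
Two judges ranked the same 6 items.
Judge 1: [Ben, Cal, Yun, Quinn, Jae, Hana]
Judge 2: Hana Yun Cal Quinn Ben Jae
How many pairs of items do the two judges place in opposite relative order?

9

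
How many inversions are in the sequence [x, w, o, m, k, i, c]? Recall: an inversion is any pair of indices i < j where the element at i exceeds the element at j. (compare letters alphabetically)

Count, for each position, how many later elements it exceeds:
x: 6
w: 5
o: 4
m: 3
k: 2
i: 1
c: 0
Sum: 6 + 5 + 4 + 3 + 2 + 1 + 0 = 21

21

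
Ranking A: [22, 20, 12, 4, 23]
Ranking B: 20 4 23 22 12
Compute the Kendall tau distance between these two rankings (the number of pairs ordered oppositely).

Assign each item its position (1..5) in the first ordering, then rewrite the second ordering as that position sequence:
positions: 22→1, 20→2, 12→3, 4→4, 23→5
second ordering as positions: [2, 4, 5, 1, 3]
Discordant pairs = inversions in this position sequence.
2: 1 → 1
4: 1, 3 → 2
5: 1, 3 → 2
1: 0
3: 0
Total: 1 + 2 + 2 + 0 + 0 = 5

5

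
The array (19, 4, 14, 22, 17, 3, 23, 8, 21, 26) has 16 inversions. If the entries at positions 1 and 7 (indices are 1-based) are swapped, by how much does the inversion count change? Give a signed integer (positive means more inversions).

+3

Positions 1 and 7 hold 19 and 23; after swapping, the array is [23, 4, 14, 22, 17, 3, 19, 8, 21, 26].
For each element, count later entries that are smaller:
23 → 4, 14, 22, 17, 3, 19, 8, 21 → 8
4 → 3 → 1
14 → 3, 8 → 2
22 → 17, 3, 19, 8, 21 → 5
17 → 3, 8 → 2
3 → none → 0
19 → 8 → 1
8 → none → 0
21 → none → 0
26 → none → 0
Sum: 8 + 1 + 2 + 5 + 2 + 0 + 1 + 0 + 0 + 0 = 19
Change: 19 − 16 = +3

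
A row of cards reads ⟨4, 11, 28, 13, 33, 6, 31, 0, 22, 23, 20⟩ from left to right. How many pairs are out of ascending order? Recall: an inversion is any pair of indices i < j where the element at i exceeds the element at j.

There are 24 inversions.

Element-by-element contributions:
4: 1
11: 2
28: 6
13: 2
33: 6
6: 1
31: 4
0: 0
22: 1
23: 1
20: 0
Sum: 1 + 2 + 6 + 2 + 6 + 1 + 4 + 0 + 1 + 1 + 0 = 24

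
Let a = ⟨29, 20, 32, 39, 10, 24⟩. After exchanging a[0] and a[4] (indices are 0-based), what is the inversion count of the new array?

Positions 0 and 4 hold 29 and 10; after swapping, the array is [10, 20, 32, 39, 29, 24].
Count, for each position, how many later elements it exceeds:
10: 0
20: 0
32: 2
39: 2
29: 1
24: 0
Sum: 0 + 0 + 2 + 2 + 1 + 0 = 5

5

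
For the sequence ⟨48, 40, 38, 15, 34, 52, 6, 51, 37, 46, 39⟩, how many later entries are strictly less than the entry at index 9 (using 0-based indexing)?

The element at index 9 is 46.
Elements after it: 39
Those smaller than 46: 39

1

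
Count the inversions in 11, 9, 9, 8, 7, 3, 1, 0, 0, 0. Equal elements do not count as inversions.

Sweep left to right; for each value list the smaller values that follow it:
11 → 9, 9, 8, 7, 3, 1, 0, 0, 0 → 9
9 → 8, 7, 3, 1, 0, 0, 0 → 7
9 → 8, 7, 3, 1, 0, 0, 0 → 7
8 → 7, 3, 1, 0, 0, 0 → 6
7 → 3, 1, 0, 0, 0 → 5
3 → 1, 0, 0, 0 → 4
1 → 0, 0, 0 → 3
0 → none → 0
0 → none → 0
0 → none → 0
Sum: 9 + 7 + 7 + 6 + 5 + 4 + 3 + 0 + 0 + 0 = 41

41 inversions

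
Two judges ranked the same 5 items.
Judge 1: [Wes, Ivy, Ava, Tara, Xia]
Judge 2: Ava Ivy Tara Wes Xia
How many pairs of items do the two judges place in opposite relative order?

4 discordant pairs

Assign each item its position (1..5) in the first ordering, then rewrite the second ordering as that position sequence:
positions: Wes→1, Ivy→2, Ava→3, Tara→4, Xia→5
second ordering as positions: [3, 2, 4, 1, 5]
Discordant pairs = inversions in this position sequence.
3: 2, 1 → 2
2: 1 → 1
4: 1 → 1
1: 0
5: 0
Total: 2 + 1 + 1 + 0 + 0 = 4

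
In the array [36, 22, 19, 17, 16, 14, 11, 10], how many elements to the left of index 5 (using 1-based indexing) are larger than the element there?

4

The element at index 5 is 16.
Elements before it: 36, 22, 19, 17
Those larger than 16: 36, 22, 19, 17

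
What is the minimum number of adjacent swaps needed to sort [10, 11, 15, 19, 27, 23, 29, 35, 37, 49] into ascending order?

1

The minimum number of adjacent swaps to sort an array equals its inversion count, since every such swap removes exactly one inversion.
Count inversions — for each element, later elements that are smaller:
10: none → 0
11: none → 0
15: none → 0
19: none → 0
27: 23 → 1
23: none → 0
29: none → 0
35: none → 0
37: none → 0
49: none → 0
Total inversions: 0 + 0 + 0 + 0 + 1 + 0 + 0 + 0 + 0 + 0 = 1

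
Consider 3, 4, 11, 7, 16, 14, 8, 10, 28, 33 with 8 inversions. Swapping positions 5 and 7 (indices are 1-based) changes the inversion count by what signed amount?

-3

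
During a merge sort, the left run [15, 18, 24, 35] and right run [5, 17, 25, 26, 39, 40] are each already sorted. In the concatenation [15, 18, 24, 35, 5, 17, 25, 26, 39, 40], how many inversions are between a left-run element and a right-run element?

9

Take each right-half value and tally the left-half values above it:
r = 5: 15, 18, 24, 35 → 4
r = 17: 18, 24, 35 → 3
r = 25: 35 → 1
r = 26: 35 → 1
r = 39: none → 0
r = 40: none → 0
Cross-inversions: 4 + 3 + 1 + 1 + 0 + 0 = 9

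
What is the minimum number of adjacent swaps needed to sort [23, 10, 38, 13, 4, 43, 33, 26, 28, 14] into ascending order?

Minimum adjacent swaps = number of inversions (each swap of adjacent out-of-order elements removes one inversion and no swap can remove more).
Count inversions — for each element, later elements that are smaller:
23: 10, 13, 4, 14 → 4
10: 4 → 1
38: 13, 4, 33, 26, 28, 14 → 6
13: 4 → 1
4: none → 0
43: 33, 26, 28, 14 → 4
33: 26, 28, 14 → 3
26: 14 → 1
28: 14 → 1
14: none → 0
Total inversions: 4 + 1 + 6 + 1 + 0 + 4 + 3 + 1 + 1 + 0 = 21

21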